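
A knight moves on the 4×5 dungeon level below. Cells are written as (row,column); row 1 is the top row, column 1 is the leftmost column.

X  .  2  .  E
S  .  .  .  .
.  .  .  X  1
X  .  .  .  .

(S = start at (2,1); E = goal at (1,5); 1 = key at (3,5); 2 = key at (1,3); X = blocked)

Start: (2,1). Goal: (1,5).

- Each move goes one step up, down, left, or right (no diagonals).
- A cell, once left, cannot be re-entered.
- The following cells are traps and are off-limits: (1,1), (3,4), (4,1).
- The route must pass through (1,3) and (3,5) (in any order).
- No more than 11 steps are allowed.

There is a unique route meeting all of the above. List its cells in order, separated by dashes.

(2,1) - (2,2) - (1,2) - (1,3) - (2,3) - (3,3) - (4,3) - (4,4) - (4,5) - (3,5) - (2,5) - (1,5)

The budget equals the shortest possible length, so every move has to be on a shortest route through the required cells.
Route from (2,1): right 1 to (2,2), up 1 to (1,2), right 1 to (1,3), down 3 to (4,3), right 2 to (4,5), up 3 to (1,5) — 11 moves in all.
Check: all required cells visited; 11 ≤ 11 moves.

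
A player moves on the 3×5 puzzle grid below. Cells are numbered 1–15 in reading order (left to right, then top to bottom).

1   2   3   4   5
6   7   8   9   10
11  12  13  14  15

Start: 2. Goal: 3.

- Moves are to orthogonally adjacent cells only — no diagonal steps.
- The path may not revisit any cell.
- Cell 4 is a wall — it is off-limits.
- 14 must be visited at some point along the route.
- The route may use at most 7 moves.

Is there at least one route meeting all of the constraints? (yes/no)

One route that works: 2 → 7 → 12 → 13 → 14 → 9 → 8 → 3.

yes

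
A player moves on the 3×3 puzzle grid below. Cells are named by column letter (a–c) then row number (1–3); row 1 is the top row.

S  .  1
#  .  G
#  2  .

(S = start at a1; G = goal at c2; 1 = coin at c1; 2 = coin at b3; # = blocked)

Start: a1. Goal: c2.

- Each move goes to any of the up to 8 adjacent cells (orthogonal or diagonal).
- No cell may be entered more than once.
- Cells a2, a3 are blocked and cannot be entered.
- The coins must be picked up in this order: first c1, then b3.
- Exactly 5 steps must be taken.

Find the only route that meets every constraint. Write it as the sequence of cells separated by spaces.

a1 b1 c1 b2 b3 c2

The waypoints must appear in the order c1, b3, with no cell reused.
Route from a1: right 2 to c1, down-left 1 to b2, down 1 to b3, up-right 1 to c2 — 5 moves in all.
Check: order respected (1 at step 2, 2 at step 4); 5 moves as required.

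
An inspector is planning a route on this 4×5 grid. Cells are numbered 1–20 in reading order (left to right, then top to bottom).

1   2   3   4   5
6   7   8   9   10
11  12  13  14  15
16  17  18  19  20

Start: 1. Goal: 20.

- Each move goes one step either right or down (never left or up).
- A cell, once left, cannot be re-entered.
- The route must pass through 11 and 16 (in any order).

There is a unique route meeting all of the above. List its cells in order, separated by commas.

Moves only go right or down, so the column and row indices never decrease.
Route from 1: down 3 to 16, right 4 to 20 — 7 moves in all.
Check: all required cells visited.

1, 6, 11, 16, 17, 18, 19, 20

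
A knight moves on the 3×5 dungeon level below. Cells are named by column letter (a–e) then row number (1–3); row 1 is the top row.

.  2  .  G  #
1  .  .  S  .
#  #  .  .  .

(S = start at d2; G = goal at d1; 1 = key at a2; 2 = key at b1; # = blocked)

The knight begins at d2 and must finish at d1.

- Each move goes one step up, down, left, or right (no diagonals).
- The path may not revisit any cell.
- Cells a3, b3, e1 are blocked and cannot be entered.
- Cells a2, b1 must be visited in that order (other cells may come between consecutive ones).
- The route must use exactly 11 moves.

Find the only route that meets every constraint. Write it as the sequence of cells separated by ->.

The waypoints must appear in the order a2, b1, with no cell reused.
Route from d2: right to e2, down to e3, 2× left (reaching c3), up to c2, 2× left (reaching a2), up to a1, 3× right (reaching d1) — 11 moves in all.
Check: order respected (1 at step 7, 2 at step 9); 11 moves as required.

d2 -> e2 -> e3 -> d3 -> c3 -> c2 -> b2 -> a2 -> a1 -> b1 -> c1 -> d1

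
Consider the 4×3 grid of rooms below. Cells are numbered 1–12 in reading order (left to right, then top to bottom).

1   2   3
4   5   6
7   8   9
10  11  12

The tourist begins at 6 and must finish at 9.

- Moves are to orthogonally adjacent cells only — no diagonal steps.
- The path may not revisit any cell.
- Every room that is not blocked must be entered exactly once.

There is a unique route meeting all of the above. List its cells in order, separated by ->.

Need to visit all 12 open cells exactly once, starting at 6 and ending at 9.
Route from 6: up to 3, 2× left (reaching 1), down to 4, right to 5, down to 8, left to 7, down to 10, 2× right (reaching 12), up to 9 — 11 moves in all.
Check: all 12 open cells covered.

6 -> 3 -> 2 -> 1 -> 4 -> 5 -> 8 -> 7 -> 10 -> 11 -> 12 -> 9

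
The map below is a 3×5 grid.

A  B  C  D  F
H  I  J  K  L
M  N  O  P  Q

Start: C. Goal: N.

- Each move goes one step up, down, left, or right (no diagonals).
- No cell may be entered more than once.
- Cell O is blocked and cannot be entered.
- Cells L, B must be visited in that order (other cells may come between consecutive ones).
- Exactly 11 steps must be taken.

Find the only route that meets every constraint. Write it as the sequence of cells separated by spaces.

C D F L K J I B A H M N

The waypoints must appear in the order L, B, with no cell reused.
Route from C: 2× right (reaching F), down to L, 3× left (reaching I), up to B, left to A, 2× down (reaching M), right to N — 11 moves in all.
Check: order respected (L at step 3, B at step 7); 11 moves as required.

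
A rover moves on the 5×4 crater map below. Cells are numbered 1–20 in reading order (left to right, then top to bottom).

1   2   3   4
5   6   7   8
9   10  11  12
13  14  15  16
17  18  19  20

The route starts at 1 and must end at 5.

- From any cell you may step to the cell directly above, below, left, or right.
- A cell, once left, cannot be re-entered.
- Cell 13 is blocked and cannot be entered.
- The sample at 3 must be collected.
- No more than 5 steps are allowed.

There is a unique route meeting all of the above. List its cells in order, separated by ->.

Any route must reach 3 and still end at 5 within 5 moves, so the order of the required stops is forced.
Route from 1: 2× right (reaching 3), down to 7, 2× left (reaching 5) — 5 moves in all.
Check: all required cells visited; 5 ≤ 5 moves.

1 -> 2 -> 3 -> 7 -> 6 -> 5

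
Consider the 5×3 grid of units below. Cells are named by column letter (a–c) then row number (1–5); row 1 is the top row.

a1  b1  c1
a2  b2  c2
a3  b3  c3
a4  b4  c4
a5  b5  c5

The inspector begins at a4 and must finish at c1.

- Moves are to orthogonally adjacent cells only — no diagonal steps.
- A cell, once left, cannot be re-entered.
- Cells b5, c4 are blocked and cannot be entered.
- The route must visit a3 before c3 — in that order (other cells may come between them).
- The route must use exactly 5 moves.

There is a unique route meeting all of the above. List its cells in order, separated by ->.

a4 -> a3 -> b3 -> c3 -> c2 -> c1

The waypoints must appear in the order a3, c3, with no cell reused.
Route from a4: up 1 to a3, right 2 to c3, up 2 to c1 — 5 moves in all.
Check: order respected (a3 at step 1, c3 at step 3); 5 moves as required.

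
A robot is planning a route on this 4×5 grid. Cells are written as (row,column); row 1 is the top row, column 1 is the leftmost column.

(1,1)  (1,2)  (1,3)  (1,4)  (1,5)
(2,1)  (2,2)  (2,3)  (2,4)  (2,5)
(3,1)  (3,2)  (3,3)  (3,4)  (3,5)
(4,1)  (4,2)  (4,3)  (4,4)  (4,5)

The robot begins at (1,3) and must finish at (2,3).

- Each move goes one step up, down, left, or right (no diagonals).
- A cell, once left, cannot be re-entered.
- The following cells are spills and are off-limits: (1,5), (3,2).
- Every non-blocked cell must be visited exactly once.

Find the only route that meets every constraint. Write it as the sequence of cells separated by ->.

(1,3) -> (1,4) -> (2,4) -> (2,5) -> (3,5) -> (4,5) -> (4,4) -> (3,4) -> (3,3) -> (4,3) -> (4,2) -> (4,1) -> (3,1) -> (2,1) -> (1,1) -> (1,2) -> (2,2) -> (2,3)

Need to visit all 18 open cells exactly once, starting at (1,3) and ending at (2,3).
Cell (1,1) has only two open neighbours ((2,1) and (1,2)), so the path must pass straight through it: one of those is the cell it's entered from and the other is where it exits.
Route from (1,3): right to (1,4), down to (2,4), right to (2,5), 2× down (reaching (4,5)), left to (4,4), up to (3,4), left to (3,3), down to (4,3), 2× left (reaching (4,1)), 3× up (reaching (1,1)), right to (1,2), down to (2,2), right to (2,3) — 17 moves in all.
Check: all 18 open cells covered.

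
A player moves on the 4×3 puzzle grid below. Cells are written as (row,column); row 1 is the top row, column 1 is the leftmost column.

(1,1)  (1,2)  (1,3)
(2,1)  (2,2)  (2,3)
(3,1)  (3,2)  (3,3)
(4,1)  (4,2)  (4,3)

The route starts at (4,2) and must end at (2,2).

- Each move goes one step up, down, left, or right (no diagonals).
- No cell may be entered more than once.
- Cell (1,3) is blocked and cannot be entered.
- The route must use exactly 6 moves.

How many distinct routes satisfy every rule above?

4

Need simple routes of exactly 6 moves from (4,2) to (2,2) (Manhattan distance 2, so 2 moves are spent on a detour and 2 undoing it).
Enumerating: (4,2) (3,2) (3,1) (2,1) (1,1) (1,2) (2,2) | (4,2) (4,1) (3,1) (2,1) (1,1) (1,2) (2,2) | (4,2) (4,1) (3,1) (3,2) (3,3) (2,3) (2,2) | (4,2) (4,3) (3,3) (3,2) (3,1) (2,1) (2,2).
That gives 4 routes.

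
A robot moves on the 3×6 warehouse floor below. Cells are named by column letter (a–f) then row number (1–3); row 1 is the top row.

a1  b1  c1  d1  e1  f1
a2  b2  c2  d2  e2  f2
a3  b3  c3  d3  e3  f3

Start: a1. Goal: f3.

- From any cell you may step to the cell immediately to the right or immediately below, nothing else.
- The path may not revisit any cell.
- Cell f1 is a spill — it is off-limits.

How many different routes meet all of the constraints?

A right/down-only route from a1 to f3 makes exactly 2 down-moves and 5 right-moves in some order.
With no other constraints that would be C(7,2) = 21 routes.
Subtract routes through each blocked cell (inclusion–exclusion for overlaps): − through f1: 1 → 20.
That gives 20 routes.

20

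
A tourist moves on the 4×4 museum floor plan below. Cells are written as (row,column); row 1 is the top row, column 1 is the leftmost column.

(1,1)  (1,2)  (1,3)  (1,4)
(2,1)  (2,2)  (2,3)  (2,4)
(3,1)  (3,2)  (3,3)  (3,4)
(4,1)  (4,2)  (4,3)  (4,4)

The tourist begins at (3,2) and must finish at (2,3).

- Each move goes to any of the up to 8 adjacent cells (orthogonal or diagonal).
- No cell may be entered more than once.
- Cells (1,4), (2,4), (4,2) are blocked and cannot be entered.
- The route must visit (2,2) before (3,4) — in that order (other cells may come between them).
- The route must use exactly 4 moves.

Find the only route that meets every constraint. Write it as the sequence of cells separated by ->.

The waypoints must appear in the order (2,2), (3,4), with no cell reused.
Route from (3,2): up to (2,2), down-right to (3,3), right to (3,4), up-left to (2,3) — 4 moves in all.
Check: order respected ((2,2) at step 1, (3,4) at step 3); 4 moves as required.

(3,2) -> (2,2) -> (3,3) -> (3,4) -> (2,3)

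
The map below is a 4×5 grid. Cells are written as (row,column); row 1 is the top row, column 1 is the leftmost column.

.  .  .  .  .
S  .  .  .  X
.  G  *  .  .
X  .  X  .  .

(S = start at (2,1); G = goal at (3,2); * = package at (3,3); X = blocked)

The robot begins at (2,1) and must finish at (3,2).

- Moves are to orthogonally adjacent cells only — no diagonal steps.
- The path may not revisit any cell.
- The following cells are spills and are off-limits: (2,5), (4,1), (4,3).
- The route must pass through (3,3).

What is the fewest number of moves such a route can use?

Any route passes through (3,3) somewhere between (2,1) and (3,2). Summing Manhattan distances along the two legs ((2,1) → (3,3) → (3,2)) gives a lower bound of 3 + 1 = 4 moves.
A route of 4 moves achieves this: (2,1) → (2,2) → (2,3) → (3,3) → (3,2).
Since 4 matches the lower bound, it is optimal.

4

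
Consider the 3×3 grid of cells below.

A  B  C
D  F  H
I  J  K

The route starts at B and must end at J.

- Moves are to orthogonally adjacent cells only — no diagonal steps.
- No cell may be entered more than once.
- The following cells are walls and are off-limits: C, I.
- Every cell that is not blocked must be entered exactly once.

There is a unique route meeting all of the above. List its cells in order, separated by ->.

B -> A -> D -> F -> H -> K -> J

Need to visit all 7 open cells exactly once, starting at B and ending at J.
Cell A has only two open neighbours (D and B), so the path must pass straight through it: one of those is the cell it's entered from and the other is where it exits.
Route from B: left 1 to A, down 1 to D, right 2 to H, down 1 to K, left 1 to J — 6 moves in all.
Check: all 7 open cells covered.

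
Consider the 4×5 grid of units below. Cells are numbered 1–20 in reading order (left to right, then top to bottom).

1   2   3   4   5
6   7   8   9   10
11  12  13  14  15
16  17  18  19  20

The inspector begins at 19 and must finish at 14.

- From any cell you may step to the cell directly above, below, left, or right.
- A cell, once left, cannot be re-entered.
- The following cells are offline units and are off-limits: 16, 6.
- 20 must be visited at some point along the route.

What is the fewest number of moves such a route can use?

3

Any route passes through 20 somewhere between 19 and 14. Summing Manhattan distances along the two legs (19 → 20 → 14) gives a lower bound of 1 + 2 = 3 moves.
A route of 3 moves achieves this: 19 → 20 → 15 → 14.
Since 3 matches the lower bound, it is optimal.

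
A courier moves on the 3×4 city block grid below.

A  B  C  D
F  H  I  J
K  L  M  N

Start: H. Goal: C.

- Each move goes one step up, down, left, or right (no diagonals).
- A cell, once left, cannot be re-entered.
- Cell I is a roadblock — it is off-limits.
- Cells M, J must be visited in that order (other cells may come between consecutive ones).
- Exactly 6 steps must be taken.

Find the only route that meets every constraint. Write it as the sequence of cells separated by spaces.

H L M N J D C

The waypoints must appear in the order M, J, with no cell reused.
Route from H: down to L, 2× right (reaching N), 2× up (reaching D), left to C — 6 moves in all.
Check: order respected (M at step 2, J at step 4); 6 moves as required.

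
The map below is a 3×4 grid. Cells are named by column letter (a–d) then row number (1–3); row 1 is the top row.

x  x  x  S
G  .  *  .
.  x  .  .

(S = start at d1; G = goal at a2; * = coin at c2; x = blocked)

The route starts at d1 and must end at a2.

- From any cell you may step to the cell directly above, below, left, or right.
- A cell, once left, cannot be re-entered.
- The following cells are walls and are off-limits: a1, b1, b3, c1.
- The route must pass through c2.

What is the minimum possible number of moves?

4

Any route passes through c2 somewhere between d1 and a2. Summing Manhattan distances along the two legs (d1 → c2 → a2) gives a lower bound of 2 + 2 = 4 moves.
A route of 4 moves achieves this: d1 → d2 → c2 → b2 → a2.
Since 4 matches the lower bound, it is optimal.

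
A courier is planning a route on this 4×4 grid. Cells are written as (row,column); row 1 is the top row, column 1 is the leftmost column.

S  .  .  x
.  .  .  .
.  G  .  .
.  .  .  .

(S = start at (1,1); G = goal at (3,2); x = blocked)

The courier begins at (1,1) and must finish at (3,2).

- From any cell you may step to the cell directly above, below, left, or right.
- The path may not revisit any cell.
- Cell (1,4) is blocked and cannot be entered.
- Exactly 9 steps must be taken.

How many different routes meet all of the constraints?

21

Need simple routes of exactly 9 moves from (1,1) to (3,2) (Manhattan distance 3, so 3 moves are spent on a detour and 3 undoing it).
Branch systematically from the start, pruning whenever the remaining move budget drops below the Manhattan distance to (3,2) or differs from it in parity. Grouping the completions by first move — via (2,1): 9; via (1,2): 12 — and summing: 9 + 12 = 21.
That gives 21 routes.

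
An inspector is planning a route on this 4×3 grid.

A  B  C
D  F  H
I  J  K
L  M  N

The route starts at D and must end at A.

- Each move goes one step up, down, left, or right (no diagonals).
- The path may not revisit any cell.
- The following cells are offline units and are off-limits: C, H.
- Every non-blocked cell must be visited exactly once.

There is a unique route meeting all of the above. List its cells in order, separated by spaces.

Need to visit all 10 open cells exactly once, starting at D and ending at A.
Cell K has only two open neighbours (N and J), so the path must pass straight through it: one of those is the cell it's entered from and the other is where it exits.
Route from D: 2× down (reaching L), 2× right (reaching N), up to K, left to J, 2× up (reaching B), left to A — 9 moves in all.
Check: all 10 open cells covered.

D I L M N K J F B A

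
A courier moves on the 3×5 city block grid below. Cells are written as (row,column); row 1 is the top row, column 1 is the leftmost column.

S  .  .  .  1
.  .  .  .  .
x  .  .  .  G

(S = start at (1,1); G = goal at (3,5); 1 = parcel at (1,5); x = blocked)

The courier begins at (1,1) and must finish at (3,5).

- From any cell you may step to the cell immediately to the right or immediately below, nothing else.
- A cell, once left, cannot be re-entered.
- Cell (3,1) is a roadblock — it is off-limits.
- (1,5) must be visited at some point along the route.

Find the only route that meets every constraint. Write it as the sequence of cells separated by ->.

(1,1) -> (1,2) -> (1,3) -> (1,4) -> (1,5) -> (2,5) -> (3,5)

Moves only go right or down, so the column and row indices never decrease.
Route from (1,1): 4× right (reaching (1,5)), 2× down (reaching (3,5)) — 6 moves in all.
Check: all required cells visited.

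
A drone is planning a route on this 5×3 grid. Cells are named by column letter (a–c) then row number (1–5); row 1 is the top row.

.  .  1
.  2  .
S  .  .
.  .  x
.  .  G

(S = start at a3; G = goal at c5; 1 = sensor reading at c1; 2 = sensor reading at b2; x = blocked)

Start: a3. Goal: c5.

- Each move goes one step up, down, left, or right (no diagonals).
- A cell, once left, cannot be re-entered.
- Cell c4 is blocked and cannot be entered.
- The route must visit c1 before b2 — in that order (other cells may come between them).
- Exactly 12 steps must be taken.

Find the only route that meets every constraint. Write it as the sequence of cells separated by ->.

a3 -> a2 -> a1 -> b1 -> c1 -> c2 -> b2 -> b3 -> b4 -> a4 -> a5 -> b5 -> c5

The waypoints must appear in the order c1, b2, with no cell reused.
Route from a3: 2× up (reaching a1), 2× right (reaching c1), down to c2, left to b2, 2× down (reaching b4), left to a4, down to a5, 2× right (reaching c5) — 12 moves in all.
Check: order respected (1 at step 4, 2 at step 6); 12 moves as required.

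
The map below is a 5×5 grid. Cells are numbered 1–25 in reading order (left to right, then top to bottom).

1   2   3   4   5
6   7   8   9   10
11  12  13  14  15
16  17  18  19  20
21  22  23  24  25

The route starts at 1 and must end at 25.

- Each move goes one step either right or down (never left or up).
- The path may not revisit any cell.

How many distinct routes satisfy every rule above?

70

A right/down-only route from 1 to 25 makes exactly 4 down-moves and 4 right-moves in some order.
With no other constraints that would be C(8,4) = 70 routes.
That gives 70 routes.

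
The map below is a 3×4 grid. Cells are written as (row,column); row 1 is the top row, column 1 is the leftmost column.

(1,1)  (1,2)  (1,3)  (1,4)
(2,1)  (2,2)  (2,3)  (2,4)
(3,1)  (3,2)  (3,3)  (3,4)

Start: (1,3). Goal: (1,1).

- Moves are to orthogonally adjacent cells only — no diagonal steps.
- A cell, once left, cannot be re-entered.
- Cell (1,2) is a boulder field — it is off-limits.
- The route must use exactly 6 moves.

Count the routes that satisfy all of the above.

Need simple routes of exactly 6 moves from (1,3) to (1,1) (Manhattan distance 2, so 2 moves are spent on a detour and 2 undoing it).
Enumerating: (1,3) (2,3) (3,3) (3,2) (2,2) (2,1) (1,1) | (1,3) (2,3) (3,3) (3,2) (3,1) (2,1) (1,1) | (1,3) (2,3) (2,2) (3,2) (3,1) (2,1) (1,1) | (1,3) (1,4) (2,4) (2,3) (2,2) (2,1) (1,1).
That gives 4 routes.

4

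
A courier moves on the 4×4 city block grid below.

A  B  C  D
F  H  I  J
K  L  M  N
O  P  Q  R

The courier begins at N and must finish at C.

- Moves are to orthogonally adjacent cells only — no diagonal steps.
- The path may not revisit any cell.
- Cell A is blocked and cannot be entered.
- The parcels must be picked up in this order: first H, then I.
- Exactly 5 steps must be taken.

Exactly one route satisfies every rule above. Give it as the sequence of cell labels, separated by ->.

N -> M -> L -> H -> I -> C

The waypoints must appear in the order H, I, with no cell reused.
Route from N: 2× left (reaching L), up to H, right to I, up to C — 5 moves in all.
Check: order respected (H at step 3, I at step 4); 5 moves as required.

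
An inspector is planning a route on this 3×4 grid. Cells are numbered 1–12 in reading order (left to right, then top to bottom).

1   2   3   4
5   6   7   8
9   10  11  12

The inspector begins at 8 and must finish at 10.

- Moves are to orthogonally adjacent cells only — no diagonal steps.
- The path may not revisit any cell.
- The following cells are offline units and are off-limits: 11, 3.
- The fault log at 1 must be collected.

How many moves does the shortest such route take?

7

Any route passes through 1 somewhere between 8 and 10. Summing Manhattan distances along the two legs (8 → 1 → 10) gives a lower bound of 4 + 3 = 7 moves.
A route of 7 moves achieves this: 8 → 7 → 6 → 2 → 1 → 5 → 9 → 10.
Since 7 matches the lower bound, it is optimal.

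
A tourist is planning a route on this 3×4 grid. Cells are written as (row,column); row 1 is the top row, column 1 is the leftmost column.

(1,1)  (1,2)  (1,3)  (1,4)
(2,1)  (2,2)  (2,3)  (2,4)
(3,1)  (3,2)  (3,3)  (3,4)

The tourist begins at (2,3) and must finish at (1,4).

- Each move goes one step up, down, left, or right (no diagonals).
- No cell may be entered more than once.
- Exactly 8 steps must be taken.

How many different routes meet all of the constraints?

Need simple routes of exactly 8 moves from (2,3) to (1,4) (Manhattan distance 2, so 3 moves are spent on a detour and 3 undoing it).
Enumerating: (2,3) (1,3) (1,2) (2,2) (3,2) (3,3) (3,4) (2,4) (1,4) | (2,3) (3,3) (3,2) (2,2) (2,1) (1,1) (1,2) (1,3) (1,4) | (2,3) (3,3) (3,2) (3,1) (2,1) (1,1) (1,2) (1,3) (1,4) | (2,3) (3,3) (3,2) (3,1) (2,1) (2,2) (1,2) (1,3) (1,4) | (2,3) (2,2) (3,2) (3,1) (2,1) (1,1) (1,2) (1,3) (1,4) | (2,3) (2,2) (2,1) (3,1) (3,2) (3,3) (3,4) (2,4) (1,4) | (2,3) (2,4) (3,4) (3,3) (3,2) (2,2) (1,2) (1,3) (1,4).
That gives 7 routes.

7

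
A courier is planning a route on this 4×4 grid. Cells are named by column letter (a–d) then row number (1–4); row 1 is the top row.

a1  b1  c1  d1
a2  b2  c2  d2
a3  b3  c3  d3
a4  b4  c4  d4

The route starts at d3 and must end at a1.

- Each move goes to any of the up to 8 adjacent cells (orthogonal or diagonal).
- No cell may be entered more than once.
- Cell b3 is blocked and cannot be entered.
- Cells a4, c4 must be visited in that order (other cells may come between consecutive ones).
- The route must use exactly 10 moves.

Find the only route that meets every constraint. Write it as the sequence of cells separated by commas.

The waypoints must appear in the order a4, c4, with no cell reused.
Route from d3: 2× up-left (reaching b1), down-left to a2, 2× down (reaching a4), 2× right (reaching c4), up to c3, 2× up-left (reaching a1) — 10 moves in all.
Check: order respected (a4 at step 5, c4 at step 7); 10 moves as required.

d3, c2, b1, a2, a3, a4, b4, c4, c3, b2, a1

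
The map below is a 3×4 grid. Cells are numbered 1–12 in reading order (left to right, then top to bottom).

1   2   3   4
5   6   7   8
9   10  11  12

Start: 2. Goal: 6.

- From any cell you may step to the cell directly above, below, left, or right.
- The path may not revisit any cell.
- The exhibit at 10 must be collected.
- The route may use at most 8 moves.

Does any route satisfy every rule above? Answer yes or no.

One route that works: 2 → 1 → 5 → 9 → 10 → 6.

yes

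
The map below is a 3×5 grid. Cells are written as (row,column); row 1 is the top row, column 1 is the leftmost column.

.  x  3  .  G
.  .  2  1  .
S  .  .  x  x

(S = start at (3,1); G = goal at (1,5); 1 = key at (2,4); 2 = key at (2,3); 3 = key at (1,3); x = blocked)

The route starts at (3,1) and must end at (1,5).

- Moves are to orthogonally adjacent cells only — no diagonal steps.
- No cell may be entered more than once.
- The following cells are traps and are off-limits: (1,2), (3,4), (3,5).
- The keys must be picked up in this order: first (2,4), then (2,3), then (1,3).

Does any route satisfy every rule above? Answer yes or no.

Ignoring the required order, 4 revisit-free routes from (3,1) to (1,5) pass through all of (2,4), (2,3), and (1,3); the waypoint orders that occur are (2,3) → (1,3) → (2,4) (4) — never (2,4) → (2,3) → (1,3).

no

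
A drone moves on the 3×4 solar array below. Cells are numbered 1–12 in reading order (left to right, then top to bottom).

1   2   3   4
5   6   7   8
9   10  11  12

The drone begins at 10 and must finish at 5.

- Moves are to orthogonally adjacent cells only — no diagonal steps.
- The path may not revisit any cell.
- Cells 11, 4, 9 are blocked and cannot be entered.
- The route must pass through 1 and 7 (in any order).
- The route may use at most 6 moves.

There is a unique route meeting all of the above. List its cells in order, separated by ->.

10 -> 6 -> 7 -> 3 -> 2 -> 1 -> 5

The 6-move cap with required stops at 1, 7 leaves no slack for detours.
Route from 10: up to 6, right to 7, up to 3, 2× left (reaching 1), down to 5 — 6 moves in all.
Check: all required cells visited; 6 ≤ 6 moves.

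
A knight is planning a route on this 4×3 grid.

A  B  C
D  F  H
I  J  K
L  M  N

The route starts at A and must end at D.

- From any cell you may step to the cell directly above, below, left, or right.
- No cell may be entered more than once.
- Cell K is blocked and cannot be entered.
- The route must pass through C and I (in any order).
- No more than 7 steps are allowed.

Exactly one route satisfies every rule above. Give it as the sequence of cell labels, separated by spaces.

The budget equals the shortest possible length, so every move has to be on a shortest route through the required cells.
Route from A: right 2 to C, down 1 to H, left 1 to F, down 1 to J, left 1 to I, up 1 to D — 7 moves in all.
Check: all required cells visited; 7 ≤ 7 moves.

A B C H F J I D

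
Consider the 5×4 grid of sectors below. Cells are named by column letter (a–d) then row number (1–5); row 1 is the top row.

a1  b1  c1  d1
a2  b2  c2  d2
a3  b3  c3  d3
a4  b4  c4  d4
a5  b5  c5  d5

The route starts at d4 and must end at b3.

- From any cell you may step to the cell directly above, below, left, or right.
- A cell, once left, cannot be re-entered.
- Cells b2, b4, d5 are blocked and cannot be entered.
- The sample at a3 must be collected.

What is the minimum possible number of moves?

Any route passes through a3 somewhere between d4 and b3. Summing Manhattan distances along the two legs (d4 → a3 → b3) gives a lower bound of 4 + 1 = 5 moves.
The shortest route satisfying every rule uses 7 moves: d4 → c4 → c5 → b5 → a5 → a4 → a3 → b3.
The no-revisit rule (legs can't share cells) pushes the minimum above the 5-move bound; an exhaustive check rules out every length from 5 to 6, leaving 7 as the minimum.

7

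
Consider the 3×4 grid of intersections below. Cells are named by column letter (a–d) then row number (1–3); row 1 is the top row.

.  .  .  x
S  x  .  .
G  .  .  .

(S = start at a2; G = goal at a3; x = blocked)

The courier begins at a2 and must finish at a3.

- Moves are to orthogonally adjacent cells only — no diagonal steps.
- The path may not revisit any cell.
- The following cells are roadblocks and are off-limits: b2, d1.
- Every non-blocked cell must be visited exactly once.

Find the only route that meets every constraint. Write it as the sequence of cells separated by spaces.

a2 a1 b1 c1 c2 d2 d3 c3 b3 a3

Need to visit all 10 open cells exactly once, starting at a2 and ending at a3.
Cell b1 has only two open neighbours (a1 and c1), so the path must pass straight through it: one of those is the cell it's entered from and the other is where it exits.
Route from a2: up 1 to a1, right 2 to c1, down 1 to c2, right 1 to d2, down 1 to d3, left 3 to a3 — 9 moves in all.
Check: all 10 open cells covered.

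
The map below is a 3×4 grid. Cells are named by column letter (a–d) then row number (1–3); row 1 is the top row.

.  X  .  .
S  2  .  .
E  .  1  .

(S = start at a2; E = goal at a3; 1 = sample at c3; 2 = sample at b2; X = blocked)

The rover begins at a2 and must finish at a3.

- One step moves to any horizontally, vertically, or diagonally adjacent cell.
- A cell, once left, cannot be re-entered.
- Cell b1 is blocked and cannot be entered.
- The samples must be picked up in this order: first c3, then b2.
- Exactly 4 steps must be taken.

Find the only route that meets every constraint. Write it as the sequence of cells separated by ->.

a2 -> b3 -> c3 -> b2 -> a3

The waypoints must appear in the order c3, b2, with no cell reused.
Route from a2: down-right 1 to b3, right 1 to c3, up-left 1 to b2, down-left 1 to a3 — 4 moves in all.
Check: order respected (1 at step 2, 2 at step 3); 4 moves as required.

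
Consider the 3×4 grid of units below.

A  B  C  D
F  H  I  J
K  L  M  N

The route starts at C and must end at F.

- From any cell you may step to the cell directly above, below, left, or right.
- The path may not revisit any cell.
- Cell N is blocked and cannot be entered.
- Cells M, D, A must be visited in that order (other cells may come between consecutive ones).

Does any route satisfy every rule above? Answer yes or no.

no

Ignoring the required order, 1 revisit-free route from C to F passes through all of M, D, and A; the waypoint orders that occur are D → M → A (1) — never M → D → A.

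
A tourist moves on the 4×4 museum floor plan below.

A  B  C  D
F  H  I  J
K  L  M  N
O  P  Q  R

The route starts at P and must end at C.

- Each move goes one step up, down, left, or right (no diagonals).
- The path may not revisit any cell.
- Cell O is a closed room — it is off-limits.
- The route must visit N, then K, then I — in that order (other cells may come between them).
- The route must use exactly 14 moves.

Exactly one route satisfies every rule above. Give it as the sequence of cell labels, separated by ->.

P -> Q -> R -> N -> M -> L -> K -> F -> A -> B -> H -> I -> J -> D -> C

The waypoints must appear in the order N, K, I, with no cell reused.
Route from P: right 2 to R, up 1 to N, left 3 to K, up 2 to A, right 1 to B, down 1 to H, right 2 to J, up 1 to D, left 1 to C — 14 moves in all.
Check: order respected (N at step 3, K at step 6, I at step 11); 14 moves as required.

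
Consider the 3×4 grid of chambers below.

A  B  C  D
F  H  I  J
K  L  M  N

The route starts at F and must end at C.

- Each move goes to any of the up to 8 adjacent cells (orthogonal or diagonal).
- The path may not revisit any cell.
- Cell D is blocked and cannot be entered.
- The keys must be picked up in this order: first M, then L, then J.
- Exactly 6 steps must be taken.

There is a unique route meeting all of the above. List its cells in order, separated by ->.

F -> H -> M -> L -> I -> J -> C

The waypoints must appear in the order M, L, J, with no cell reused.
Route from F: right 1 to H, down-right 1 to M, left 1 to L, up-right 1 to I, right 1 to J, up-left 1 to C — 6 moves in all.
Check: order respected (M at step 2, L at step 3, J at step 5); 6 moves as required.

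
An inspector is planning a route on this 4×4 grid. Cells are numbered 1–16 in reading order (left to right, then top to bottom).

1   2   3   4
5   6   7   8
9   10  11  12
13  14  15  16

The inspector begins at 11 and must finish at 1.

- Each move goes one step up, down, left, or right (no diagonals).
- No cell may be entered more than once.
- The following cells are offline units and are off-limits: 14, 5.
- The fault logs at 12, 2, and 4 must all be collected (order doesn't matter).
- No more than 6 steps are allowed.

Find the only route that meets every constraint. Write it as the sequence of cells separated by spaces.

Any route must reach 12, 2, and 4 and still end at 1 within 6 moves, so the order of the required stops is forced.
Route from 11: right to 12, 2× up (reaching 4), 3× left (reaching 1) — 6 moves in all.
Check: all required cells visited; 6 ≤ 6 moves.

11 12 8 4 3 2 1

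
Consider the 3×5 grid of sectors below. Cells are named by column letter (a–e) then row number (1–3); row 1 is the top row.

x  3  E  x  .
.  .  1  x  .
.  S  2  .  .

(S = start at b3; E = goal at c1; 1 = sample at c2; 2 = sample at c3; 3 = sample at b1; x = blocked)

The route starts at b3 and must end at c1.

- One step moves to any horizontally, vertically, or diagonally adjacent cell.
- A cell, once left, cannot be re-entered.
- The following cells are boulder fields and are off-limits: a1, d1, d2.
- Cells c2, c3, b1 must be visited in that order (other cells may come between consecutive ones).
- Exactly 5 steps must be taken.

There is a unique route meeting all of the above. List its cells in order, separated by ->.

The waypoints must appear in the order c2, c3, b1, with no cell reused.
Route from b3: up-right to c2, down to c3, up-left to b2, up to b1, right to c1 — 5 moves in all.
Check: order respected (1 at step 1, 2 at step 2, 3 at step 4); 5 moves as required.

b3 -> c2 -> c3 -> b2 -> b1 -> c1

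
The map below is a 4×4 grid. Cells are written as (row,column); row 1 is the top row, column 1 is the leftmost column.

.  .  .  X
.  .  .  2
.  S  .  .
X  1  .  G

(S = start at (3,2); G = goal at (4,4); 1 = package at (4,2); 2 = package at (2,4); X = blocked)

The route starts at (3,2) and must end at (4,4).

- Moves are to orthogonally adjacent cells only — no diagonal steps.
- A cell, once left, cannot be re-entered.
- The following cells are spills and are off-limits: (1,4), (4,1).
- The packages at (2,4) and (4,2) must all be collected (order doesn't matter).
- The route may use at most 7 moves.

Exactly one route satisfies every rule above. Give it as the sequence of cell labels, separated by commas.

The budget equals the shortest possible length, so every move has to be on a shortest route through the required cells.
Route from (3,2): down to (4,2), right to (4,3), 2× up (reaching (2,3)), right to (2,4), 2× down (reaching (4,4)) — 7 moves in all.
Check: all required cells visited; 7 ≤ 7 moves.

(3,2), (4,2), (4,3), (3,3), (2,3), (2,4), (3,4), (4,4)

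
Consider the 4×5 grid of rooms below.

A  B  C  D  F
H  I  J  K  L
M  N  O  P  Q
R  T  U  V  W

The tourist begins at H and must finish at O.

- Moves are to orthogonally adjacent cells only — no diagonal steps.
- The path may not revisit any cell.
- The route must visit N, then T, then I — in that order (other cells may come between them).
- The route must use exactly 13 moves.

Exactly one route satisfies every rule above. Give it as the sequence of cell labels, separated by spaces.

The waypoints must appear in the order N, T, I, with no cell reused.
Route from H: down to M, right to N, down to T, 2× right (reaching V), 3× up (reaching D), 2× left (reaching B), down to I, right to J, down to O — 13 moves in all.
Check: order respected (N at step 2, T at step 3, I at step 11); 13 moves as required.

H M N T U V P K D C B I J O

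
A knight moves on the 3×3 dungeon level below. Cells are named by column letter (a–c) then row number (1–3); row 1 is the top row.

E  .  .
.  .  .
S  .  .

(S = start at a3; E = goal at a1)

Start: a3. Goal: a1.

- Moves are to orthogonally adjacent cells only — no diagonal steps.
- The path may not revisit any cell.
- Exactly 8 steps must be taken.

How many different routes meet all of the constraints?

2

Need simple routes of exactly 8 moves from a3 to a1 (Manhattan distance 2, so 3 moves are spent on a detour and 3 undoing it).
Enumerating: a3 a2 b2 b3 c3 c2 c1 b1 a1 | a3 b3 c3 c2 c1 b1 b2 a2 a1.
That gives 2 routes.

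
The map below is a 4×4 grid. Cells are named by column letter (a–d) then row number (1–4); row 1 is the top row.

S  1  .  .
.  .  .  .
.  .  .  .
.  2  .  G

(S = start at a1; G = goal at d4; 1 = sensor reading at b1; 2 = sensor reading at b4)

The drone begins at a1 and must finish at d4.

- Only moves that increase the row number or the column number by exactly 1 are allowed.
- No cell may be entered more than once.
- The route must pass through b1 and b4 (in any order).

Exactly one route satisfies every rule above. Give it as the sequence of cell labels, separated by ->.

Moves only go right or down, so the column and row indices never decrease.
Route from a1: right 1 to b1, down 3 to b4, right 2 to d4 — 6 moves in all.
Check: all required cells visited.

a1 -> b1 -> b2 -> b3 -> b4 -> c4 -> d4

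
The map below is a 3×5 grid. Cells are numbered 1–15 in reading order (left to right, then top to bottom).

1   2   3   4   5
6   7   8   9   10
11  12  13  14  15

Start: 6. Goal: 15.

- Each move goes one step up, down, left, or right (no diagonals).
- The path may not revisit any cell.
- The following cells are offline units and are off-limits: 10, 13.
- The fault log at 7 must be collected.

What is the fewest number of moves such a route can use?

5

Any route passes through 7 somewhere between 6 and 15. Summing Manhattan distances along the two legs (6 → 7 → 15) gives a lower bound of 1 + 4 = 5 moves.
A route of 5 moves achieves this: 6 → 7 → 8 → 9 → 14 → 15.
Since 5 matches the lower bound, it is optimal.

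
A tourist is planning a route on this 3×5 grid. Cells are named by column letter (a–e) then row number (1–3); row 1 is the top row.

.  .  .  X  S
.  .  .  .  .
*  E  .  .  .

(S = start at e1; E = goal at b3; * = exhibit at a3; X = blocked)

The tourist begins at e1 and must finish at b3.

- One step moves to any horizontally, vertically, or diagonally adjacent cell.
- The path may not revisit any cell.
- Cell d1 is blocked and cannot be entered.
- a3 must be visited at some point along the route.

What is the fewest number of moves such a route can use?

Any route passes through a3 somewhere between e1 and b3. Summing Chebyshev distances along the two legs (e1 → a3 → b3) gives a lower bound of 4 + 1 = 5 moves.
A route of 5 moves achieves this: e1 → d2 → c1 → b2 → a3 → b3.
Since 5 matches the lower bound, it is optimal.

5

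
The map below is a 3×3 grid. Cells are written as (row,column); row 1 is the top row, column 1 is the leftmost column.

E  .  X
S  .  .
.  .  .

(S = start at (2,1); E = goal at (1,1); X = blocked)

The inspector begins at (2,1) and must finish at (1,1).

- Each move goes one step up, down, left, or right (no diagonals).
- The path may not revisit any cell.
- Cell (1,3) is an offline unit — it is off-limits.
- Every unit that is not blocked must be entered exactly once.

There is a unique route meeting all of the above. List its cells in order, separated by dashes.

(2,1) - (3,1) - (3,2) - (3,3) - (2,3) - (2,2) - (1,2) - (1,1)

Need to visit all 8 open cells exactly once, starting at (2,1) and ending at (1,1).
Route from (2,1): down to (3,1), 2× right (reaching (3,3)), up to (2,3), left to (2,2), up to (1,2), left to (1,1) — 7 moves in all.
Check: all 8 open cells covered.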